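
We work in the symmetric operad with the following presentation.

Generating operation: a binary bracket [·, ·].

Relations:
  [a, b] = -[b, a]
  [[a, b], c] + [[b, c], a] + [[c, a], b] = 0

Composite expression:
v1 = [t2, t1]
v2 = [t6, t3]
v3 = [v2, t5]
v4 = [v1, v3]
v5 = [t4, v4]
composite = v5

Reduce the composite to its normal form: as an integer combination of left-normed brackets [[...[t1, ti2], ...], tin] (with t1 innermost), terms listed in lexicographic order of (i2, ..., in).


A multilinear Lie element is pinned by t1-initial words (t1 innermost).
Composite bracket: [t4, [[t2, t1], [[t6, t3], t5]]]
Each bracket splits as ab - ba, giving 32 signed words (2^5 = 32).
The t1-initial words carry the normal form:
  t1t2t3t6t5t4 appears with sign -1, giving the term -[[[[[t1, t2], t3], t6], t5], t4]
  t1t2t5t3t6t4 appears with sign +1, giving the term +[[[[[t1, t2], t5], t3], t6], t4]
  t1t2t5t6t3t4 appears with sign -1, giving the term -[[[[[t1, t2], t5], t6], t3], t4]
  t1t2t6t3t5t4 appears with sign +1, giving the term +[[[[[t1, t2], t6], t3], t5], t4]

-[[[[[t1, t2], t3], t6], t5], t4] + [[[[[t1, t2], t5], t3], t6], t4] - [[[[[t1, t2], t5], t6], t3], t4] + [[[[[t1, t2], t6], t3], t5], t4]


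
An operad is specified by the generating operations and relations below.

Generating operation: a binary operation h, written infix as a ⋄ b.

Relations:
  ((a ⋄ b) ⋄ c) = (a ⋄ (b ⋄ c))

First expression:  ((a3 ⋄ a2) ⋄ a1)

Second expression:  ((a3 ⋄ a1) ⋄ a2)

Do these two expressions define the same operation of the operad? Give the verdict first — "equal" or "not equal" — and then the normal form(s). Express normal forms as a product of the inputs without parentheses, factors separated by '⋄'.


Reducing the first expression gives a3 ⋄ a2 ⋄ a1
Reducing the second expression gives a3 ⋄ a1 ⋄ a2
The forms do not match — not equal.

not equal; the first gives a3 ⋄ a2 ⋄ a1 and the second a3 ⋄ a1 ⋄ a2


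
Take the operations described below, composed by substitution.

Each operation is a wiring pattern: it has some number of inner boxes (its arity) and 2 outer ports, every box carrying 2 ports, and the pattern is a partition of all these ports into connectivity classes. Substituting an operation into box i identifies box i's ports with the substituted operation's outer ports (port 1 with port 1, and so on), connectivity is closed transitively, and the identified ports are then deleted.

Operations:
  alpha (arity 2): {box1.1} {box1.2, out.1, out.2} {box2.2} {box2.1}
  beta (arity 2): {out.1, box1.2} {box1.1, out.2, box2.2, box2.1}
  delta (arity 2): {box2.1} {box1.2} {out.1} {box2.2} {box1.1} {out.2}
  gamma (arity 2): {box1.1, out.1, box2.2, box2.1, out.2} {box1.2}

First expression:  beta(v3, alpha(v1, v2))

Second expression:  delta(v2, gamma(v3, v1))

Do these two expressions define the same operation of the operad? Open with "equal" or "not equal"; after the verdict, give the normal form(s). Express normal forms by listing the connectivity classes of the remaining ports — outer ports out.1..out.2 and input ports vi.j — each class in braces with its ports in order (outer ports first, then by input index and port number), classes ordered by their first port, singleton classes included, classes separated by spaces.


not equal; first: {out.1, v3.2} {out.2, v1.2, v3.1} {v1.1} {v2.1} {v2.2}; second: {out.1} {out.2} {v1.1, v1.2, v3.1} {v2.1} {v2.2} {v3.2}

The first composite normalizes to {out.1, v3.2} {out.2, v1.2, v3.1} {v1.1} {v2.1} {v2.2}
The second composite normalizes to {out.1} {out.2} {v1.1, v1.2, v3.1} {v2.1} {v2.2} {v3.2}
No match — not equal.


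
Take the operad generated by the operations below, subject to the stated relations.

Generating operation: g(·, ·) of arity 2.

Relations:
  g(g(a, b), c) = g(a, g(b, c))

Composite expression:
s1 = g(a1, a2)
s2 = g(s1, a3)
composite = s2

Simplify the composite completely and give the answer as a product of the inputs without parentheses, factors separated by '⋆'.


a1 ⋆ a2 ⋆ a3

The g-tree's shape is irrelevant; the a-reading-order decides.
g(a1, a2) flattens to a1 ⋆ a2
g(g(a1, a2), a3) flattens to a1 ⋆ a2 ⋆ a3


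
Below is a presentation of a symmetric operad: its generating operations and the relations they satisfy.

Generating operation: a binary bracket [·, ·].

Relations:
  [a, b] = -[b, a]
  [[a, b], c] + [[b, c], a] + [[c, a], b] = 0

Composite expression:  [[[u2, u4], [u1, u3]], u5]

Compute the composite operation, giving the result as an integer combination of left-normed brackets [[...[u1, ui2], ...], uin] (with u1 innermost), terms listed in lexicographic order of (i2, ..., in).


-[[[[u1, u3], u2], u4], u5] + [[[[u1, u3], u4], u2], u5]

Expand each bracket as ab - ba; the u1-initial words give the coefficients.
Composite bracket: [[[u2, u4], [u1, u3]], u5]
Each bracket splits as ab - ba, giving 16 signed words (2^4 = 16).
The u1-initial words carry the normal form:
  word u1u3u2u4u5 has sign -1, contributing -[[[[u1, u3], u2], u4], u5]
  word u1u3u4u2u5 has sign +1, contributing +[[[[u1, u3], u4], u2], u5]


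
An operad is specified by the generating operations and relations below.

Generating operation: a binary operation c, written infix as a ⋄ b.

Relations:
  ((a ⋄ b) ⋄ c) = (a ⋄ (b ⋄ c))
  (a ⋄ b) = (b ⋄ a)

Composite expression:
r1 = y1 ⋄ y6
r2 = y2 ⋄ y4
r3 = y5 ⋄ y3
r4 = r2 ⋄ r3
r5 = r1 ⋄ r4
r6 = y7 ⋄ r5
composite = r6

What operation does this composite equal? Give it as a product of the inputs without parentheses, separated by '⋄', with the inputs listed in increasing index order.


Shape and order are irrelevant to c; the y-input set decides.
(y1 ⋄ y6) flattens to y1 ⋄ y6
(y2 ⋄ y4) flattens to y2 ⋄ y4
(y5 ⋄ y3) flattens to y5 ⋄ y3
((y2 ⋄ y4) ⋄ (y5 ⋄ y3)) flattens to y2 ⋄ y4 ⋄ y5 ⋄ y3
((y1 ⋄ y6) ⋄ ((y2 ⋄ y4) ⋄ (y5 ⋄ y3))) flattens to y1 ⋄ y6 ⋄ y2 ⋄ y4 ⋄ y5 ⋄ y3
(y7 ⋄ ((y1 ⋄ y6) ⋄ ((y2 ⋄ y4) ⋄ (y5 ⋄ y3)))) flattens to y7 ⋄ y1 ⋄ y6 ⋄ y2 ⋄ y4 ⋄ y5 ⋄ y3
rearranged into index order: y1 ⋄ y2 ⋄ y3 ⋄ y4 ⋄ y5 ⋄ y6 ⋄ y7

y1 ⋄ y2 ⋄ y3 ⋄ y4 ⋄ y5 ⋄ y6 ⋄ y7


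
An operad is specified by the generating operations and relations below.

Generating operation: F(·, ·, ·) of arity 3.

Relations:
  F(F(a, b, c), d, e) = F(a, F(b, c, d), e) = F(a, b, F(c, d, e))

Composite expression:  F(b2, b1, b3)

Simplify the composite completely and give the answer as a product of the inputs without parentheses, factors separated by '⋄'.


Every regrouping of F is equal, so read the b-inputs in written order.
F(b2, b1, b3) unparenthesizes to b2 ⋄ b1 ⋄ b3

b2 ⋄ b1 ⋄ b3


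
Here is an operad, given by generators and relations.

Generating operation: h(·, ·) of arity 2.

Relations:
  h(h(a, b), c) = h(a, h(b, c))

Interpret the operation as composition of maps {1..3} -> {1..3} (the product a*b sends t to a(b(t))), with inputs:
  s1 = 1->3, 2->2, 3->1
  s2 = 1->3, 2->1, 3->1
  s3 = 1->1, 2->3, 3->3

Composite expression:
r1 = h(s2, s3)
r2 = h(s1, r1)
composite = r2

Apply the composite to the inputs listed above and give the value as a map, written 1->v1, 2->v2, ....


1->1, 2->3, 3->3

h(s2, s3) = 1->3, 2->1, 3->1
h(s1, h(s2, s3)) = 1->1, 2->3, 3->3


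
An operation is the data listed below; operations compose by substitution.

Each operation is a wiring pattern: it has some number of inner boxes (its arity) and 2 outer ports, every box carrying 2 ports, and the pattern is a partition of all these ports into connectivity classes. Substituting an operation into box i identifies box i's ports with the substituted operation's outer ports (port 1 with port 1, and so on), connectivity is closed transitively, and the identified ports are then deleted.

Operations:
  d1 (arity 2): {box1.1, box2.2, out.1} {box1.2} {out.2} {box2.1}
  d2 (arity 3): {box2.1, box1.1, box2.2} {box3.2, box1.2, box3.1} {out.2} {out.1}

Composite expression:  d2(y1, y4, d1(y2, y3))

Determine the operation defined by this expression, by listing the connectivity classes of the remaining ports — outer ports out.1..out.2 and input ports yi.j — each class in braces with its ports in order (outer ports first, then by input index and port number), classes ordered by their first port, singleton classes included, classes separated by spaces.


{out.1} {out.2} {y1.1, y4.1, y4.2} {y1.2, y2.1, y3.2} {y2.2} {y3.1}

Connectivity passes through glued d2-boundaries; trace each wire chain.
through d1, on inputs (y2, y3): {out.1, y2.1, y3.2} {out.2} {y2.2} {y3.1} (out.j = stage outer ports)
through d2, on inputs (y1, y4, y2, y3): {out.1} {out.2} {y1.1, y4.1, y4.2} {y1.2, y2.1, y3.2} {y2.2} {y3.1} (out.j = stage outer ports)


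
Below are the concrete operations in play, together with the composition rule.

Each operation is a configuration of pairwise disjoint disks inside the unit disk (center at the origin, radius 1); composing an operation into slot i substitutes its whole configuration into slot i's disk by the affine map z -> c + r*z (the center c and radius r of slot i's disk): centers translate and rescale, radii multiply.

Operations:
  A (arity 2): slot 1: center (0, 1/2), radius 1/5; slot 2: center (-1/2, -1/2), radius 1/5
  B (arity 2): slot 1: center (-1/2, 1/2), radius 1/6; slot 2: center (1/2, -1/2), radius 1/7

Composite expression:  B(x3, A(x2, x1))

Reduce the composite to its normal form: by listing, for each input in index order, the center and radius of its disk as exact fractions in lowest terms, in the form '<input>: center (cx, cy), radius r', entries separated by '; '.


Follow each x-input down from B: c' goes to c + r*c', radius to r*r'.
x3 passes through 1 substitution, ending at center (-1/2, 1/2), radius 1/6
x2 passes through 2 substitutions, ending at center (1/2, -3/7), radius 1/35
x1 passes through 2 substitutions, ending at center (3/7, -4/7), radius 1/35

x1: center (3/7, -4/7), radius 1/35; x2: center (1/2, -3/7), radius 1/35; x3: center (-1/2, 1/2), radius 1/6


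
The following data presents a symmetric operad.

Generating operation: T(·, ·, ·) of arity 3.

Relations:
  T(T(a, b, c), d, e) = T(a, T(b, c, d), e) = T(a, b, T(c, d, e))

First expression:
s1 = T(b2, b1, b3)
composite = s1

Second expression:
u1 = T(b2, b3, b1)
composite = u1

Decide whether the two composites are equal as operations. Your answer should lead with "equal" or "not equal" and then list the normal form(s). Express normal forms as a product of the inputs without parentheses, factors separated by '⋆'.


The first expression reduces to b2 ⋆ b1 ⋆ b3
The second expression reduces to b2 ⋆ b3 ⋆ b1
Different reductions; not equal.

not equal: they reduce to b2 ⋆ b1 ⋆ b3 and b2 ⋆ b3 ⋆ b1


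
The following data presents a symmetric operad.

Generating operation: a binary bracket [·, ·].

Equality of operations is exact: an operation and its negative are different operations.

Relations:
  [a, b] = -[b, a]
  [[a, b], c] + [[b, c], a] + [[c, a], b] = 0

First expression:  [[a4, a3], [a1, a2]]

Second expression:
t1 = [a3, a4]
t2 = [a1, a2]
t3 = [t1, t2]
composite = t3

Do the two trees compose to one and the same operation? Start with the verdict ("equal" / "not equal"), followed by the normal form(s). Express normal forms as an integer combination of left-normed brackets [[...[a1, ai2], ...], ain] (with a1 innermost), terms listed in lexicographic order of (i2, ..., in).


not equal; first: [[[a1, a2], a3], a4] - [[[a1, a2], a4], a3]; second: -[[[a1, a2], a3], a4] + [[[a1, a2], a4], a3]

The first composite normalizes to [[[a1, a2], a3], a4] - [[[a1, a2], a4], a3]
The second composite normalizes to -[[[a1, a2], a3], a4] + [[[a1, a2], a4], a3]
Different reductions; not equal.


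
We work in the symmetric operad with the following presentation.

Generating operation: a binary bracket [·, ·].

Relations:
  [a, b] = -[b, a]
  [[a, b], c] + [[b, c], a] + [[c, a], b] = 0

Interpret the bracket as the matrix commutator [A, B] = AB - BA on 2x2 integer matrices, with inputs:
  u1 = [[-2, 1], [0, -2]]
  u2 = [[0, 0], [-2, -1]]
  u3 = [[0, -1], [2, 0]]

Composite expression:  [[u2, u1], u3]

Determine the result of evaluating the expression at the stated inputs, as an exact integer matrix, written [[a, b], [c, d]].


[[2, -4], [-8, -2]]


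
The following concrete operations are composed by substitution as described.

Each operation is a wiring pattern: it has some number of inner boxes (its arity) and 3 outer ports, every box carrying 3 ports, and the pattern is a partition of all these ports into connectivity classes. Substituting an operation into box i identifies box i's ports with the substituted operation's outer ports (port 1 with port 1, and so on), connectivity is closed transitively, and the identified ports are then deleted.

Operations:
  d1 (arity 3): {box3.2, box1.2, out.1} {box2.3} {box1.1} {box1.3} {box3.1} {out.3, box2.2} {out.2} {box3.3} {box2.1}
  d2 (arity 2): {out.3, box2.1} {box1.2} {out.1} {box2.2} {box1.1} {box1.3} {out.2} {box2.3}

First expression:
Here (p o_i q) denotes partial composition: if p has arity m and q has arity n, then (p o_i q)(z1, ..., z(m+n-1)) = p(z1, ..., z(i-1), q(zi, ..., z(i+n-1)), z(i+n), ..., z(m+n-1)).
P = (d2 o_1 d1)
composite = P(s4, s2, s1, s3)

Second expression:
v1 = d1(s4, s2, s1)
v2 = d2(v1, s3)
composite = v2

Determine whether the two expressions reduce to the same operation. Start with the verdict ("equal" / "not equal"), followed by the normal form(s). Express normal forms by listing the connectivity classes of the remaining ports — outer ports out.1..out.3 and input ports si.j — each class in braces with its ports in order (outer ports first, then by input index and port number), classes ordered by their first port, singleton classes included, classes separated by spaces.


equal — both sides give {out.1} {out.2} {out.3, s3.1} {s1.1} {s1.2, s4.2} {s1.3} {s2.1} {s2.2} {s2.3} {s3.2} {s3.3} {s4.1} {s4.3}

In normal form, the first expression is {out.1} {out.2} {out.3, s3.1} {s1.1} {s1.2, s4.2} {s1.3} {s2.1} {s2.2} {s2.3} {s3.2} {s3.3} {s4.1} {s4.3}
In normal form, the second expression is {out.1} {out.2} {out.3, s3.1} {s1.1} {s1.2, s4.2} {s1.3} {s2.1} {s2.2} {s2.3} {s3.2} {s3.3} {s4.1} {s4.3}
Identical normal forms: equal.


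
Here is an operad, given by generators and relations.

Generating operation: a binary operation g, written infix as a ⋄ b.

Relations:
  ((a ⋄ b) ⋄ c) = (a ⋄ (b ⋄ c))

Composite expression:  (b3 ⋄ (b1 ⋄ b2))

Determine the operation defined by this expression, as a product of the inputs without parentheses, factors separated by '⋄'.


b3 ⋄ b1 ⋄ b2

Every regrouping of g is equal, so read the b-inputs in written order.
(b1 ⋄ b2) unparenthesizes to b1 ⋄ b2
(b3 ⋄ (b1 ⋄ b2)) unparenthesizes to b3 ⋄ b1 ⋄ b2


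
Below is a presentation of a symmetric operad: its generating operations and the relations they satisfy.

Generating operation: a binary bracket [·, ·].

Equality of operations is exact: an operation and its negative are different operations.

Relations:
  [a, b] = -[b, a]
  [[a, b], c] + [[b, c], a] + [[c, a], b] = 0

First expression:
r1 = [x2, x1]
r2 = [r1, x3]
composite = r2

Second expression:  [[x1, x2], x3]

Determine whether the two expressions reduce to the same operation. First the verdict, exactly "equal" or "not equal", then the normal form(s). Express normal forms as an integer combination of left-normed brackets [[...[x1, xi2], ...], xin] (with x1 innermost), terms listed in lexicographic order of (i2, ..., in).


not equal; first: -[[x1, x2], x3]; second: [[x1, x2], x3]


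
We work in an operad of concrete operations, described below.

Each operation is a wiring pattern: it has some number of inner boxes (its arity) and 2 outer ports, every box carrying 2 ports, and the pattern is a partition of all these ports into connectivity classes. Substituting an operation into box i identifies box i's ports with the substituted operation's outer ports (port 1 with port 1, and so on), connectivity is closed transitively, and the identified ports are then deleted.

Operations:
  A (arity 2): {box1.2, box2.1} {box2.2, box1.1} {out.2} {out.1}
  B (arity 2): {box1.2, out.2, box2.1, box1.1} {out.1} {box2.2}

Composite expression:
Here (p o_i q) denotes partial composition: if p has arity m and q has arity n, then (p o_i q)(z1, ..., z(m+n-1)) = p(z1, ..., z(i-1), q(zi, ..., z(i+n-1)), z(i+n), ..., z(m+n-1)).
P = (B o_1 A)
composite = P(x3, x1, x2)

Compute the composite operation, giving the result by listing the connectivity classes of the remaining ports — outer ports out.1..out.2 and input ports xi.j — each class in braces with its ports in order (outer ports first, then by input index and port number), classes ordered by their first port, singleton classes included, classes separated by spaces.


{out.1} {out.2, x2.1} {x1.1, x3.2} {x1.2, x3.1} {x2.2}


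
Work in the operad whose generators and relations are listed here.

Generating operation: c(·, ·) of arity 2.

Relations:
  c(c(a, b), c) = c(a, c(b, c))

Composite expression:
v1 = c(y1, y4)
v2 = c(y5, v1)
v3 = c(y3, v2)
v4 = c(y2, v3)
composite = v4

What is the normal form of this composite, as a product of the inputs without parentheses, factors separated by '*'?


y2 * y3 * y5 * y1 * y4

The c-tree's shape is irrelevant; the y-reading-order decides.
c(y1, y4) flattens to y1 * y4
c(y5, c(y1, y4)) flattens to y5 * y1 * y4
c(y3, c(y5, c(y1, y4))) flattens to y3 * y5 * y1 * y4
c(y2, c(y3, c(y5, c(y1, y4)))) flattens to y2 * y3 * y5 * y1 * y4


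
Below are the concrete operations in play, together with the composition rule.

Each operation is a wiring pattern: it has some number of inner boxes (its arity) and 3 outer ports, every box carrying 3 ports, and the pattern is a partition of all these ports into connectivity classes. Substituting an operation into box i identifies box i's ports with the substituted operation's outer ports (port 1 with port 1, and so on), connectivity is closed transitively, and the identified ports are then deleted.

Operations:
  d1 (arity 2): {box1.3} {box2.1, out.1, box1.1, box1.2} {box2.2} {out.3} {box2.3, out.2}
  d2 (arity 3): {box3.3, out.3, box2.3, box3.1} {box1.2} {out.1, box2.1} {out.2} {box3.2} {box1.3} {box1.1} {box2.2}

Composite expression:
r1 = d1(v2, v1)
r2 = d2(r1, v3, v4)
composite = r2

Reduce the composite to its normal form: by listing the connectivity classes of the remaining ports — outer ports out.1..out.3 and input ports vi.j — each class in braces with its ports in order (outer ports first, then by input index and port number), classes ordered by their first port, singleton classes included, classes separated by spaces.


{out.1, v3.1} {out.2} {out.3, v3.3, v4.1, v4.3} {v1.1, v2.1, v2.2} {v1.2} {v1.3} {v2.3} {v3.2} {v4.2}


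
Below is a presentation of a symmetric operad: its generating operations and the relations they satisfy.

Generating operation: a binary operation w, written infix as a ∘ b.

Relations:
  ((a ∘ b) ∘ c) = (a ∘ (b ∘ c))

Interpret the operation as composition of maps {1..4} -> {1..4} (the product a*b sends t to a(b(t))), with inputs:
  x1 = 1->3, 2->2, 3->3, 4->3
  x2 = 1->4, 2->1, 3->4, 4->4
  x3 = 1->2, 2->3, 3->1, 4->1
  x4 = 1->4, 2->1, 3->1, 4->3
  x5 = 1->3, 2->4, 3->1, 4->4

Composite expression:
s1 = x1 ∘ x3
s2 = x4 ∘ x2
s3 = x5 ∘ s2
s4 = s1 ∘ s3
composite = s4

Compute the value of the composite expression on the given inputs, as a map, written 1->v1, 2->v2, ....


1->2, 2->3, 3->2, 4->2

(x1 ∘ x3) = 1->2, 2->3, 3->3, 4->3
(x4 ∘ x2) = 1->3, 2->4, 3->3, 4->3
(x5 ∘ (x4 ∘ x2)) = 1->1, 2->4, 3->1, 4->1
((x1 ∘ x3) ∘ (x5 ∘ (x4 ∘ x2))) = 1->2, 2->3, 3->2, 4->2


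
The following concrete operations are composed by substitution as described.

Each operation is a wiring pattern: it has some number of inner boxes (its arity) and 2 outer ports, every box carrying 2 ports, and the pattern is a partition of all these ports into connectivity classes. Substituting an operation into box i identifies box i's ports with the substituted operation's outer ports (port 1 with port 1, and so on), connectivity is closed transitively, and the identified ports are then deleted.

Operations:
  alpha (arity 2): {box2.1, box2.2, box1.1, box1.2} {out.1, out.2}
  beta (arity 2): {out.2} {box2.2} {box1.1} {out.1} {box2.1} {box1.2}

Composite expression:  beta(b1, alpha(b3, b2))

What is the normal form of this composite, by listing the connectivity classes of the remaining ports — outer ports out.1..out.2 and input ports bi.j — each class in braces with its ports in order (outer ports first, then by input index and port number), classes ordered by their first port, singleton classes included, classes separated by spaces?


Treat the ports identified at beta as solder joints: merge, then drop.
after alpha, the pattern on (b3, b2) reads {out.1, out.2} {b2.1, b2.2, b3.1, b3.2} (out.j = its outer ports)
after beta, the pattern on (b1, b3, b2) reads {out.1} {out.2} {b1.1} {b1.2} {b2.1, b2.2, b3.1, b3.2} (out.j = its outer ports)

{out.1} {out.2} {b1.1} {b1.2} {b2.1, b2.2, b3.1, b3.2}


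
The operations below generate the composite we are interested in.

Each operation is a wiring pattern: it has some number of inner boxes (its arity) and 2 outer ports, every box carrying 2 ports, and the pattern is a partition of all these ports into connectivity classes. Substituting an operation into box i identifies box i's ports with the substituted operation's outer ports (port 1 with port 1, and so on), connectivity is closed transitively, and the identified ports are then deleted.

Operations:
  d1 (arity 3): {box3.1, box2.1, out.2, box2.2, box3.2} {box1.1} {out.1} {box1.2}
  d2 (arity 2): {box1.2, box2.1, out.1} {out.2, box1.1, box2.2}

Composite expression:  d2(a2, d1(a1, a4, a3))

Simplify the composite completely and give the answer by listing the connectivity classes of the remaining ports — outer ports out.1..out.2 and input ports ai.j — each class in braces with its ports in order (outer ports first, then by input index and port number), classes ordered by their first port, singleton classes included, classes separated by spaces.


{out.1, a2.2} {out.2, a2.1, a3.1, a3.2, a4.1, a4.2} {a1.1} {a1.2}


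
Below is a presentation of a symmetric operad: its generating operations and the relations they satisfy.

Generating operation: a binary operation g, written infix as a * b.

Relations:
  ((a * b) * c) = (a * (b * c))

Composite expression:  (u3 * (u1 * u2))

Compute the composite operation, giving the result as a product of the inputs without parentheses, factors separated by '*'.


u3 * u1 * u2

The g-tree's shape is irrelevant; the u-reading-order decides.
(u1 * u2) flattens to u1 * u2
(u3 * (u1 * u2)) flattens to u3 * u1 * u2


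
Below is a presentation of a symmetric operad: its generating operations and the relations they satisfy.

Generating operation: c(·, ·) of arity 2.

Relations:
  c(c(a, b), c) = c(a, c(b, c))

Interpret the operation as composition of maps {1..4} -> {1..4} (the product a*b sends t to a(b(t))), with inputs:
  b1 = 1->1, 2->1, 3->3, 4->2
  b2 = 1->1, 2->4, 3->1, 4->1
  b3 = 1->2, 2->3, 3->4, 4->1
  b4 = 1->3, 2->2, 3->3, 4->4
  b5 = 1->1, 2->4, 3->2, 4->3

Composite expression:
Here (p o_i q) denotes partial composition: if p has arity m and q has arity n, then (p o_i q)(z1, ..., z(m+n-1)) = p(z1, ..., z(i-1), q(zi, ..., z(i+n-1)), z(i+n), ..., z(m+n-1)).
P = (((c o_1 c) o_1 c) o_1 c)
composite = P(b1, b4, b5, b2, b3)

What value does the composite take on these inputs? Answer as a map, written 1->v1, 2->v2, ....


1->3, 2->3, 3->3, 4->3

c(b1, b4) = 1->3, 2->1, 3->3, 4->2
c(c(b1, b4), b5) = 1->3, 2->2, 3->1, 4->3
c(c(c(b1, b4), b5), b2) = 1->3, 2->3, 3->3, 4->3
c(c(c(c(b1, b4), b5), b2), b3) = 1->3, 2->3, 3->3, 4->3


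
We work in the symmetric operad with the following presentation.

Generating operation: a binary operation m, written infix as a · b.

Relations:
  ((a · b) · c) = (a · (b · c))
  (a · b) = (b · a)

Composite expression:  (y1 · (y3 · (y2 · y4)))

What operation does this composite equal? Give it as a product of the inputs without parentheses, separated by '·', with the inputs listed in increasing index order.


Shape and order are irrelevant to m; the y-input set decides.
(y2 · y4) flattens to y2 · y4
(y3 · (y2 · y4)) flattens to y3 · y2 · y4
(y1 · (y3 · (y2 · y4))) flattens to y1 · y3 · y2 · y4
commutativity sorts the factors: y1 · y2 · y3 · y4

y1 · y2 · y3 · y4


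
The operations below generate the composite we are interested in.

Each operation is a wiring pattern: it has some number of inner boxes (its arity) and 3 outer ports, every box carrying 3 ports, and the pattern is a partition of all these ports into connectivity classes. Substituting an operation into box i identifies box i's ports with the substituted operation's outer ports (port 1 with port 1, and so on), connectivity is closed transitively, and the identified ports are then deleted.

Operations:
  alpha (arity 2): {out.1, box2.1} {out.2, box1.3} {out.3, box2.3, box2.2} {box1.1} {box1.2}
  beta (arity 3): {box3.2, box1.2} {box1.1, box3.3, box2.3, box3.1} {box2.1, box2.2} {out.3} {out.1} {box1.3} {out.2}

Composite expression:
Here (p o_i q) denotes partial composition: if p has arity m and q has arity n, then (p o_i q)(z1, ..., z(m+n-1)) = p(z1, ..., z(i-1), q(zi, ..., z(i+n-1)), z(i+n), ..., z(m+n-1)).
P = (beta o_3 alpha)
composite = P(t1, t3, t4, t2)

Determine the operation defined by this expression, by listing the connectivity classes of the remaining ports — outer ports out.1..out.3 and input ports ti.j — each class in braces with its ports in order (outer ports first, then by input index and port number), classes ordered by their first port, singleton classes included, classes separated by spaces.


{out.1} {out.2} {out.3} {t1.1, t2.1, t2.2, t2.3, t3.3} {t1.2, t4.3} {t1.3} {t3.1, t3.2} {t4.1} {t4.2}

Substituting into beta glues patterns; closure does the rest.
composing alpha on (t4, t2), with out.j its own outer ports: {out.1, t2.1} {out.2, t4.3} {out.3, t2.2, t2.3} {t4.1} {t4.2}
composing beta on (t1, t3, t4, t2), with out.j its own outer ports: {out.1} {out.2} {out.3} {t1.1, t2.1, t2.2, t2.3, t3.3} {t1.2, t4.3} {t1.3} {t3.1, t3.2} {t4.1} {t4.2}


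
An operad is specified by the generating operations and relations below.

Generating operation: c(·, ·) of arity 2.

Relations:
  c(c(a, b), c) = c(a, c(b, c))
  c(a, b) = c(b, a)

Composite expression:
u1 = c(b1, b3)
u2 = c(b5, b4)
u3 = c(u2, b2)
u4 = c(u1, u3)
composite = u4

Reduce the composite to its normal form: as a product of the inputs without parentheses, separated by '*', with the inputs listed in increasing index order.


b1 * b2 * b3 * b4 * b5

Key point: c commutes, so take the b-inputs in any fixed order.
c(b1, b3) reduces to b1 * b3
c(b5, b4) reduces to b5 * b4
c(c(b5, b4), b2) reduces to b5 * b4 * b2
c(c(b1, b3), c(c(b5, b4), b2)) reduces to b1 * b3 * b5 * b4 * b2
rearranged into index order: b1 * b2 * b3 * b4 * b5


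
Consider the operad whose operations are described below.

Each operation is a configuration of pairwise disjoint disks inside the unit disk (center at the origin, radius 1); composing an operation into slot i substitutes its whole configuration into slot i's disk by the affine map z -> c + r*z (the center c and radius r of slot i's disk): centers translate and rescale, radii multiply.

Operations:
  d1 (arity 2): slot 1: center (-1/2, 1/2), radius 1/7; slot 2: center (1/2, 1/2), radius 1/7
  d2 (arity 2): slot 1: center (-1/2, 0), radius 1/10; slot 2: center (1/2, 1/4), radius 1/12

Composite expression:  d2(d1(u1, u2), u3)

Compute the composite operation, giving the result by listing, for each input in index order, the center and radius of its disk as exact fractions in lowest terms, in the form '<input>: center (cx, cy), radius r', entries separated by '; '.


u1: center (-11/20, 1/20), radius 1/70; u2: center (-9/20, 1/20), radius 1/70; u3: center (1/2, 1/4), radius 1/12


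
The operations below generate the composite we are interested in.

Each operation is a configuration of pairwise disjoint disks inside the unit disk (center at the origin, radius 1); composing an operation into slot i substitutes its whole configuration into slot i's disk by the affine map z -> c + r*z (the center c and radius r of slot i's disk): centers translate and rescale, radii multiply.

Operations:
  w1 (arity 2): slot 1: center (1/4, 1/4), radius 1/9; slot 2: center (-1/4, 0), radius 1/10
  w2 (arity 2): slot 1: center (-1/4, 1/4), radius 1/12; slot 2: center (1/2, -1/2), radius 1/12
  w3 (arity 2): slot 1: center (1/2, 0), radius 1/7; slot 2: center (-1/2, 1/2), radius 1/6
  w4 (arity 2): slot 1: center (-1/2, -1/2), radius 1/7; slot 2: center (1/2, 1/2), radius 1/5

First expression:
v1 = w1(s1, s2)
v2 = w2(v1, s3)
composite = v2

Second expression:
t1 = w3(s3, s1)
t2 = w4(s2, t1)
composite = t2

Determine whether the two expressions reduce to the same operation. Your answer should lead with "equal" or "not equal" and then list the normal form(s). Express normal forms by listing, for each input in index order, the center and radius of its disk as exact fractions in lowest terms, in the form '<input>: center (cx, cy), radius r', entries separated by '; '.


not equal; first: s1: center (-11/48, 13/48), radius 1/108; s2: center (-13/48, 1/4), radius 1/120; s3: center (1/2, -1/2), radius 1/12; second: s1: center (2/5, 3/5), radius 1/30; s2: center (-1/2, -1/2), radius 1/7; s3: center (3/5, 1/2), radius 1/35

The first composite normalizes to s1: center (-11/48, 13/48), radius 1/108; s2: center (-13/48, 1/4), radius 1/120; s3: center (1/2, -1/2), radius 1/12
The second composite normalizes to s1: center (2/5, 3/5), radius 1/30; s2: center (-1/2, -1/2), radius 1/7; s3: center (3/5, 1/2), radius 1/35
The forms do not match — not equal.


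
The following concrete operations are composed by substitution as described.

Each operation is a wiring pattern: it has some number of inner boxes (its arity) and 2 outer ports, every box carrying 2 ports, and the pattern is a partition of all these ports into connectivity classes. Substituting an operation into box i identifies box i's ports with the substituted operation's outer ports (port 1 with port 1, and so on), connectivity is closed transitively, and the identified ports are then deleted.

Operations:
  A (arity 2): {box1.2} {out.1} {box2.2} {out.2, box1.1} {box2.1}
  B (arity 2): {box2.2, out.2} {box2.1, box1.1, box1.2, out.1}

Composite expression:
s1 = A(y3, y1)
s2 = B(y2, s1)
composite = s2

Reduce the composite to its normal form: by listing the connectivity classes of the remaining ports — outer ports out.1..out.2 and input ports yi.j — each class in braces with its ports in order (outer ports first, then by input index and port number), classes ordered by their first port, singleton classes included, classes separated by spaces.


{out.1, y2.1, y2.2} {out.2, y3.1} {y1.1} {y1.2} {y3.2}

Treat the ports identified at B as solder joints: merge, then drop.
through A, on inputs (y3, y1): {out.1} {out.2, y3.1} {y1.1} {y1.2} {y3.2} (out.j = stage outer ports)
through B, on inputs (y2, y3, y1): {out.1, y2.1, y2.2} {out.2, y3.1} {y1.1} {y1.2} {y3.2} (out.j = stage outer ports)


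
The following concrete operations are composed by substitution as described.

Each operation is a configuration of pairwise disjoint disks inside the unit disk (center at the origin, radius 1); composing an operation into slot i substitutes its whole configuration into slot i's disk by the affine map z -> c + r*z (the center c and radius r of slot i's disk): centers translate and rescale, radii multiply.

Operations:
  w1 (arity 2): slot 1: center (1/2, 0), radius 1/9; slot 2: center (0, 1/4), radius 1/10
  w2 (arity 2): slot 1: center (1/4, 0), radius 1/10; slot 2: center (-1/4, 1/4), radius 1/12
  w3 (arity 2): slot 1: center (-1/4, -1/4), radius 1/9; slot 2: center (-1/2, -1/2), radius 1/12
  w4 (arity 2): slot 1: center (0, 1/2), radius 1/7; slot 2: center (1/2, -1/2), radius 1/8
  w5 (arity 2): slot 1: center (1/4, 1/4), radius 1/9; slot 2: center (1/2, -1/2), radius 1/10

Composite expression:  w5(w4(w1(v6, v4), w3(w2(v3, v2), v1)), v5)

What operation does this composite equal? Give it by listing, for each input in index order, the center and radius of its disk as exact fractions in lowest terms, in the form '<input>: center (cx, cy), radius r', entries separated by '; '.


v1: center (43/144, 3/16), radius 1/864; v2: center (391/1296, 31/162), radius 1/7776; v3: center (49/162, 55/288), radius 1/6480; v4: center (1/4, 13/42), radius 1/630; v5: center (1/2, -1/2), radius 1/10; v6: center (65/252, 11/36), radius 1/567


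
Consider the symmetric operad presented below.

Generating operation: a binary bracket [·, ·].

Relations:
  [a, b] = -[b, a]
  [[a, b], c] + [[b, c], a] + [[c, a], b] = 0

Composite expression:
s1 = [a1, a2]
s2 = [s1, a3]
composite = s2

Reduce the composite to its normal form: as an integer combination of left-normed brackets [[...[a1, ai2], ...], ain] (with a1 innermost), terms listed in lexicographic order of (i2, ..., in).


[[a1, a2], a3]

Antisymmetry and Jacobi reduce to a1-anchored left-normed brackets.
Composite bracket: [[a1, a2], a3]
The bracket unfolds into 4 signed words via [a, b] = ab - ba (2^2 = 4).
Only words starting with a1 matter:
  word a1a2a3 has sign +1, contributing +[[a1, a2], a3]


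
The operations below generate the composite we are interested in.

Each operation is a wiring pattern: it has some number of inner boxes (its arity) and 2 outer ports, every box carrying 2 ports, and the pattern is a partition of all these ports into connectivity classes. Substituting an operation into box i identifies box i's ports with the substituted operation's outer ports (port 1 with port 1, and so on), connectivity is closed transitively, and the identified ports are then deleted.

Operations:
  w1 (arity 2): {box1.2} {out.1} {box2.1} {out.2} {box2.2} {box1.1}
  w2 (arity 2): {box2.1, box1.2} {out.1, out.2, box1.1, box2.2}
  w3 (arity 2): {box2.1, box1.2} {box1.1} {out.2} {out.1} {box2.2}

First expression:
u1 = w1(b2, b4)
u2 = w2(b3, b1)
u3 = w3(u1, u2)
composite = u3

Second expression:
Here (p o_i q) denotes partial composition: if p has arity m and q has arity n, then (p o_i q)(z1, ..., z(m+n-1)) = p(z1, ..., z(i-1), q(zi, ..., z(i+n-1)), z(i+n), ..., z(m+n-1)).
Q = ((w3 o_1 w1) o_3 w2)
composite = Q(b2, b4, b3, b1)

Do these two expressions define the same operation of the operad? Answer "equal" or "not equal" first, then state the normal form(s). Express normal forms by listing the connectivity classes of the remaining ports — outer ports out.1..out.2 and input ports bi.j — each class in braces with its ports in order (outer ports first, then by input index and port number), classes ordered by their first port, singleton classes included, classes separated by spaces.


Reducing the first expression gives {out.1} {out.2} {b1.1, b3.2} {b1.2, b3.1} {b2.1} {b2.2} {b4.1} {b4.2}
Reducing the second expression gives {out.1} {out.2} {b1.1, b3.2} {b1.2, b3.1} {b2.1} {b2.2} {b4.1} {b4.2}
Both agree, so they are equal.

equal; the common form is {out.1} {out.2} {b1.1, b3.2} {b1.2, b3.1} {b2.1} {b2.2} {b4.1} {b4.2}


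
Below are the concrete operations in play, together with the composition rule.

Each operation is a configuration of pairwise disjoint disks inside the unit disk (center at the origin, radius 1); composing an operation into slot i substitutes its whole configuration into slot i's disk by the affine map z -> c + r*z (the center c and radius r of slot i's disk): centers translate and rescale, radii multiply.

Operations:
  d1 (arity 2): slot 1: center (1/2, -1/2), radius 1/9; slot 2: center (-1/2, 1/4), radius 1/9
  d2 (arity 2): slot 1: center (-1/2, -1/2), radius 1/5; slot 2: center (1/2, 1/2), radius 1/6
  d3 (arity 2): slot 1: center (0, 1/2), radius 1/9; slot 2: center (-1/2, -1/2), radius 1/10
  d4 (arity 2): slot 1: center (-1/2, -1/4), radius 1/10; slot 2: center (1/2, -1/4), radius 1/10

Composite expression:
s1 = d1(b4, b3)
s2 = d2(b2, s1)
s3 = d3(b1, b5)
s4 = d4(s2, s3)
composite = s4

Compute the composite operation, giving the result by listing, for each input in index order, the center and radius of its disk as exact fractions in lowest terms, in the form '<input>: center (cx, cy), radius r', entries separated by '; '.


b1: center (1/2, -1/5), radius 1/90; b2: center (-11/20, -3/10), radius 1/50; b3: center (-11/24, -47/240), radius 1/540; b4: center (-53/120, -5/24), radius 1/540; b5: center (9/20, -3/10), radius 1/100


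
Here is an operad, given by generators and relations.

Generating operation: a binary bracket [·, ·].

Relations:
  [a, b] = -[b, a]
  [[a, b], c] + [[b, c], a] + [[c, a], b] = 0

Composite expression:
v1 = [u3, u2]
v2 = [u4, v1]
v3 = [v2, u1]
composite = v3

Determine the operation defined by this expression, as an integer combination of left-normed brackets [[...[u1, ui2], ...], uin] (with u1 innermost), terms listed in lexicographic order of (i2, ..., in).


-[[[u1, u2], u3], u4] + [[[u1, u3], u2], u4] + [[[u1, u4], u2], u3] - [[[u1, u4], u3], u2]

In the tensor algebra, words opening u1 carry the u1-anchored form.
Composite bracket: [[u4, [u3, u2]], u1]
Expanding via [a, b] = ab - ba: 8 signed words (2^3 = 8).
Keep just the words that open with u1:
  word u1u2u3u4 has sign -1, contributing -[[[u1, u2], u3], u4]
  word u1u3u2u4 has sign +1, contributing +[[[u1, u3], u2], u4]
  word u1u4u2u3 has sign +1, contributing +[[[u1, u4], u2], u3]
  word u1u4u3u2 has sign -1, contributing -[[[u1, u4], u3], u2]


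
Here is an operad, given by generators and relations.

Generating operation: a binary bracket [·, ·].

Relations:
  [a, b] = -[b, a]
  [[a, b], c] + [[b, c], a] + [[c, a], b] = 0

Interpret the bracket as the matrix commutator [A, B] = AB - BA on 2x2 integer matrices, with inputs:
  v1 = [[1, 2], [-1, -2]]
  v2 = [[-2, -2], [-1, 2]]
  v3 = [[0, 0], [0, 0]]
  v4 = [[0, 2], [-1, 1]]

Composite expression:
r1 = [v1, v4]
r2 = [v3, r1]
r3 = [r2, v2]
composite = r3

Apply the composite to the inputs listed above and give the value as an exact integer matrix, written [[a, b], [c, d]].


[v1, v4] = [[0, 8], [4, 0]]
[v3, [v1, v4]] = [[0, 0], [0, 0]]
[[v3, [v1, v4]], v2] = [[0, 0], [0, 0]]

[[0, 0], [0, 0]]


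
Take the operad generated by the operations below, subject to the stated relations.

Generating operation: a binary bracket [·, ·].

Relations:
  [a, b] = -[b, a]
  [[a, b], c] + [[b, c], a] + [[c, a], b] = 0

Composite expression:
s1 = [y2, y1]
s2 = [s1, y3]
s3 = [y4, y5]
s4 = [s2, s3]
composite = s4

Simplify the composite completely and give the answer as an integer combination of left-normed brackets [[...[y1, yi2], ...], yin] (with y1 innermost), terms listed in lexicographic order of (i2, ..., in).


Skip Jacobi rewriting: expand, keep y1-initial words, read off terms.
Composite bracket: [[[y2, y1], y3], [y4, y5]]
Under [a, b] = ab - ba we get 16 signed associative words (2^4 = 16).
Collect the words opening with y1:
  from y1y2y3y4y5, sign -1: term -[[[[y1, y2], y3], y4], y5]
  from y1y2y3y5y4, sign +1: term +[[[[y1, y2], y3], y5], y4]

-[[[[y1, y2], y3], y4], y5] + [[[[y1, y2], y3], y5], y4]


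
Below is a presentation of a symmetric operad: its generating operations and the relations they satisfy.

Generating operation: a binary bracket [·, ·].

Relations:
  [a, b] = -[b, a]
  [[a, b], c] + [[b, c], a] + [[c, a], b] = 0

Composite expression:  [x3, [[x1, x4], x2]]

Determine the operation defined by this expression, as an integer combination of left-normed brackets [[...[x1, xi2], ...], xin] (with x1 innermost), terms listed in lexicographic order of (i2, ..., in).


Expand each bracket as ab - ba; the x1-initial words give the coefficients.
Composite bracket: [x3, [[x1, x4], x2]]
Under [a, b] = ab - ba we get 8 signed associative words (2^3 = 8).
Words beginning with x1 determine it all:
  sign of x1x4x2x3 is -1, so it contributes -[[[x1, x4], x2], x3]

-[[[x1, x4], x2], x3]


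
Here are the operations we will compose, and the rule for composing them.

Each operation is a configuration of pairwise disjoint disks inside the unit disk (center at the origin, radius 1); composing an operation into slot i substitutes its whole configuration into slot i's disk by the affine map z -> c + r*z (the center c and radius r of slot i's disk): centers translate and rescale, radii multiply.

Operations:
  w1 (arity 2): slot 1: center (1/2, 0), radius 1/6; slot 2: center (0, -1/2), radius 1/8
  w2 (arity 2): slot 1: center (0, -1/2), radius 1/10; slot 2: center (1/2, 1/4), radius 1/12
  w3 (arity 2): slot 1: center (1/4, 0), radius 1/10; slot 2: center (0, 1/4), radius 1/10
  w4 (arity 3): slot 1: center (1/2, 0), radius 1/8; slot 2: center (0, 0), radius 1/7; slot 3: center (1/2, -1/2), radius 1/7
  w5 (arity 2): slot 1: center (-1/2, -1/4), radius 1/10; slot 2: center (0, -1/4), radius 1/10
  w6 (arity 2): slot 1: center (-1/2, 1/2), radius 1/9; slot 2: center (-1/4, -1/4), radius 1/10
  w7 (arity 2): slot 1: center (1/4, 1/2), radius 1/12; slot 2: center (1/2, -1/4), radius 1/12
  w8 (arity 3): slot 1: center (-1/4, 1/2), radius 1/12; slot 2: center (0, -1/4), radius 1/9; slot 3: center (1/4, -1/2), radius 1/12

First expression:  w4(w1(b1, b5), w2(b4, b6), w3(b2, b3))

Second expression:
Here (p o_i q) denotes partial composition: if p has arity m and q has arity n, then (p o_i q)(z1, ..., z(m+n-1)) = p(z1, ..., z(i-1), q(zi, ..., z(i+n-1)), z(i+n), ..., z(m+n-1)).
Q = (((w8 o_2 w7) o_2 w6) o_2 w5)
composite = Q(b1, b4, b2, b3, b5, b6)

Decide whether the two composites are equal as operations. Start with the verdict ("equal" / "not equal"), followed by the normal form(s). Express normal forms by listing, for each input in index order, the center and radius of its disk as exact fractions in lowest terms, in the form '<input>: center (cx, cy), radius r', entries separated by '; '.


The first expression, normalized: b1: center (9/16, 0), radius 1/48; b2: center (15/28, -1/2), radius 1/70; b3: center (1/2, -13/28), radius 1/70; b4: center (0, -1/14), radius 1/70; b5: center (1/2, -1/16), radius 1/64; b6: center (1/14, 1/28), radius 1/84
The second expression, normalized: b1: center (-1/4, 1/2), radius 1/12; b2: center (5/216, -739/3888), radius 1/9720; b3: center (11/432, -85/432), radius 1/1080; b4: center (11/486, -739/3888), radius 1/9720; b5: center (1/18, -5/18), radius 1/108; b6: center (1/4, -1/2), radius 1/12
They disagree, so not equal.

not equal — first b1: center (9/16, 0), radius 1/48; b2: center (15/28, -1/2), radius 1/70; b3: center (1/2, -13/28), radius 1/70; b4: center (0, -1/14), radius 1/70; b5: center (1/2, -1/16), radius 1/64; b6: center (1/14, 1/28), radius 1/84, second b1: center (-1/4, 1/2), radius 1/12; b2: center (5/216, -739/3888), radius 1/9720; b3: center (11/432, -85/432), radius 1/1080; b4: center (11/486, -739/3888), radius 1/9720; b5: center (1/18, -5/18), radius 1/108; b6: center (1/4, -1/2), radius 1/12
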